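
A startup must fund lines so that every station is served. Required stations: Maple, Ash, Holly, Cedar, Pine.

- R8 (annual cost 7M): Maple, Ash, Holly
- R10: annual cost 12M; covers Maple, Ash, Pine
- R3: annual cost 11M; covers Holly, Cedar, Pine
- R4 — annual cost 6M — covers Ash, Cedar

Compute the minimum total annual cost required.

18

This is a weighted set-cover instance.
Choose R8 and R3: together they cover Maple, Ash, Holly, Cedar, Pine — every station.
Total annual cost: 7 + 11 = 18.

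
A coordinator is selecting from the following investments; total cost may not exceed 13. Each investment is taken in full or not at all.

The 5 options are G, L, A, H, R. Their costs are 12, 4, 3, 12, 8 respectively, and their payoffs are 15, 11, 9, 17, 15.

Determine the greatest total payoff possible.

This is an integer program with binary decision variables.
Allowing fractional choices, the relaxed optimum would be about 31.2, but investments are indivisible.
L + R: cost 4 + 8 = 12 ≤ 13, payoff 11 + 15 = 26.
L + A: cost 4 + 3 = 7 ≤ 13, payoff 11 + 9 = 20.
A + R: cost 3 + 8 = 11 ≤ 13, payoff 9 + 15 = 24.
Best is L and R with total payoff 26.

26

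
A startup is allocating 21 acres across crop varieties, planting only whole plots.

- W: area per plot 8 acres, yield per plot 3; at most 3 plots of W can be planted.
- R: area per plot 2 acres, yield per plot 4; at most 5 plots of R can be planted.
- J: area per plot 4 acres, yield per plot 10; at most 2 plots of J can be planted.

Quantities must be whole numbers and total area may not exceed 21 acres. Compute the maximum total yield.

40

Take 5×R and 2×J: area 18 ≤ 21, yield 5·4 + 2·10 = 40.
J has the best ratio (10/4) and is taken to its limit of 2; remaining capacity is filled optimally with the others.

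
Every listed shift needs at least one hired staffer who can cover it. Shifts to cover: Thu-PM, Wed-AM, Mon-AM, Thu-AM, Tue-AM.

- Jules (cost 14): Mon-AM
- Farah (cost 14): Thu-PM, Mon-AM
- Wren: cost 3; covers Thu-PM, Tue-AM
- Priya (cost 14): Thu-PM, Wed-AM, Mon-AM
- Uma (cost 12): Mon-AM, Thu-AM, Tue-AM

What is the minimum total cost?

The greedy cost-per-new-shift heuristic would pick Wren, Uma, and Priya for 29, but a cheaper cover exists.
Choose Priya and Uma: together they cover Thu-PM, Wed-AM, Mon-AM, Thu-AM, Tue-AM — every shift.
Total cost: 14 + 12 = 26.
No cover costs less than 26.

26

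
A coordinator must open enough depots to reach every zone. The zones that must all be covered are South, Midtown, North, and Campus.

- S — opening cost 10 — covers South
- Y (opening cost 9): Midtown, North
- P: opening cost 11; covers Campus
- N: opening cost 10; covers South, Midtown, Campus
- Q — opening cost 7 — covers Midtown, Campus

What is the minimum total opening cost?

Choose Y and N: together they cover South, Midtown, North, Campus — every zone.
Total opening cost: 9 + 10 = 19.
No cover costs less than 19.

19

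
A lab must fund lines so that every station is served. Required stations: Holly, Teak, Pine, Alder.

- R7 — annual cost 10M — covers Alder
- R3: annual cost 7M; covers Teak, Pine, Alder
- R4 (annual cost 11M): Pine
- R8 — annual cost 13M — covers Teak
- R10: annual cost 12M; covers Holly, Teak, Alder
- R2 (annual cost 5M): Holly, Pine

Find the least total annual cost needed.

Choose R3 and R2: together they cover Holly, Teak, Pine, Alder — every station.
Total annual cost: 7 + 5 = 12.
No cover costs less than 12.

12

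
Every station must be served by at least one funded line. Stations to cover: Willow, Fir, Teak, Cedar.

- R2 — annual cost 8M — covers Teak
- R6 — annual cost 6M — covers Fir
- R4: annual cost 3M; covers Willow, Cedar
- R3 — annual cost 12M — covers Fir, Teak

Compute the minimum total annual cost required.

The greedy cost-per-new-station heuristic would pick R4, R6, and R2 for 17, but a cheaper cover exists.
Choose R4 and R3: together they cover Willow, Fir, Teak, Cedar — every station.
Total annual cost: 3 + 12 = 15.
No cover costs less than 15.

15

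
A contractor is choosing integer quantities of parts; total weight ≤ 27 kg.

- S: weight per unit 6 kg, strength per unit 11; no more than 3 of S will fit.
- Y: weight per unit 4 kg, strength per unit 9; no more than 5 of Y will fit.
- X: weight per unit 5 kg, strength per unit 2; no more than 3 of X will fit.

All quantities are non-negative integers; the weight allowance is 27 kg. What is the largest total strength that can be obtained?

56

3×S and 2×Y: weight 26 ≤ 27, strength 3·11 + 2·9 = 51.
1×S and 5×Y: weight 26 ≤ 27, strength 1·11 + 5·9 = 56.
Best is 56.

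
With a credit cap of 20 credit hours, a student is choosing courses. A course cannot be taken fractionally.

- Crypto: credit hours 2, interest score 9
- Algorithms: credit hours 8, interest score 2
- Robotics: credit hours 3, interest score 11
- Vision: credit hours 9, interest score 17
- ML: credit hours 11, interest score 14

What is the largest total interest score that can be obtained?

Take Crypto, Robotics, and Vision: credit hours 2 + 3 + 9 = 14 ≤ 20, interest score 9 + 11 + 17 = 37.
No other feasible combination does better.

37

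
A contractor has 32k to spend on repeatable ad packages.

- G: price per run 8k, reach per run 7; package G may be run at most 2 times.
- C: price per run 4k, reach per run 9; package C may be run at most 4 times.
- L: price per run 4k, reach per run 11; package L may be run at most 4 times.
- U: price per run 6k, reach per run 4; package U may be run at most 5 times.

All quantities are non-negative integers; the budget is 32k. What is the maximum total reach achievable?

80

Take 4×C and 4×L: price 32 ≤ 32, reach 4·9 + 4·11 = 80.
L has the best ratio (11/4) and is taken to its limit of 4; remaining capacity is filled optimally with the others.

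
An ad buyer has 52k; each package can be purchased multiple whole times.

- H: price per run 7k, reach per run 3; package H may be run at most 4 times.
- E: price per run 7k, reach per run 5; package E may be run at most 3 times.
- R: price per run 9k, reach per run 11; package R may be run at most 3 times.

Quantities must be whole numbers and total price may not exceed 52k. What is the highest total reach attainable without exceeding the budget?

R has the best ratio (11/9); taking only R gives at most 3×11 = 33 (stopped by the supply cap of 3).
Mixing does better — 3×E and 3×R: price 48 ≤ 52, reach 3·5 + 3·11 = 48.

48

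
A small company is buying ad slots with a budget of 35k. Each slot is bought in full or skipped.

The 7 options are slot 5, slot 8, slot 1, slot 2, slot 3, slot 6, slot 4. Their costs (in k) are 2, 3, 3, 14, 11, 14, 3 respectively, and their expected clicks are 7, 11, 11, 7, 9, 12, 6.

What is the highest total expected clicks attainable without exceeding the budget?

50

This is an integer program with binary decision variables.
Allowing fractional choices, the relaxed optimum would be about 55.2, but ad slots are indivisible.
slot 5 + slot 8 + slot 1 + slot 6 + slot 4: cost 2 + 3 + 3 + 14 + 3 = 25 ≤ 35, expected clicks 7 + 11 + 11 + 12 + 6 = 47.
slot 8 + slot 1 + slot 3 + slot 6 + slot 4: cost 3 + 3 + 11 + 14 + 3 = 34 ≤ 35, expected clicks 11 + 11 + 9 + 12 + 6 = 49.
slot 5 + slot 8 + slot 1 + slot 3 + slot 6: cost 2 + 3 + 3 + 11 + 14 = 33 ≤ 35, expected clicks 7 + 11 + 11 + 9 + 12 = 50.
Best is slot 5, slot 8, slot 1, slot 3, and slot 6 with total expected clicks 50.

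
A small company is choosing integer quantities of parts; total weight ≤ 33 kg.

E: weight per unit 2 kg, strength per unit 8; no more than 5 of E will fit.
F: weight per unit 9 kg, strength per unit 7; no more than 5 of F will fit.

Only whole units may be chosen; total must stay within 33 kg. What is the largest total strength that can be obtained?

E has the best ratio (8/2); taking only E gives at most 5×8 = 40 (stopped by the supply cap of 5).
Mixing does better — 5×E and 2×F: weight 28 ≤ 33, strength 5·8 + 2·7 = 54.

54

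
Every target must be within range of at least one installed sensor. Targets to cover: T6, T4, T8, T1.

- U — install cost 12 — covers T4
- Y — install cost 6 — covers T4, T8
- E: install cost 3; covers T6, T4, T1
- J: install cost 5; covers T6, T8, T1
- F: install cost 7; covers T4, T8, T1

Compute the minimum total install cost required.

8

Choose E and J: together they cover T6, T4, T8, T1 — every target.
Total install cost: 3 + 5 = 8.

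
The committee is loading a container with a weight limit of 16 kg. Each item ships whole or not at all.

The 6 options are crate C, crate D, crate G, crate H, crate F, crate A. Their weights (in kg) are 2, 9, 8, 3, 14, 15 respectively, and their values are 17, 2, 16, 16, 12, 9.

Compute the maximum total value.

49

Allowing fractional choices, the relaxed optimum would be about 51.6, but items are indivisible.
crate C + crate G + crate H: weight 2 + 8 + 3 = 13 ≤ 16, value 17 + 16 + 16 = 49.
crate C + crate D + crate H: weight 2 + 9 + 3 = 14 ≤ 16, value 17 + 2 + 16 = 35.
Best is crate C, crate G, and crate H with total value 49.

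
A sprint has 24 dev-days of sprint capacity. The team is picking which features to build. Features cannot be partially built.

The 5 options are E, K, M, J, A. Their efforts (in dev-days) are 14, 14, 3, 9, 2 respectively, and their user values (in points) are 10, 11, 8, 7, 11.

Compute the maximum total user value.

30

Allowing fractional choices, the relaxed optimum would be about 33.9, but features are indivisible.
E + M + A: effort 14 + 3 + 2 = 19 ≤ 24, user value 10 + 8 + 11 = 29.
K + M + A: effort 14 + 3 + 2 = 19 ≤ 24, user value 11 + 8 + 11 = 30.
Best is K, M, and A with total user value 30.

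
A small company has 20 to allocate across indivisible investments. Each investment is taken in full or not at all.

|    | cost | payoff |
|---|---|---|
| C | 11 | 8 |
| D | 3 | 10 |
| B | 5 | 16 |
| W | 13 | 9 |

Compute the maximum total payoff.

34

Allowing fractional choices, the relaxed optimum would be about 34.7, but investments are indivisible.
B + W: cost 5 + 13 = 18 ≤ 20, payoff 16 + 9 = 25.
D + B: cost 3 + 5 = 8 ≤ 20, payoff 10 + 16 = 26.
C + D + B: cost 11 + 3 + 5 = 19 ≤ 20, payoff 8 + 10 + 16 = 34.
Best is C, D, and B with total payoff 34.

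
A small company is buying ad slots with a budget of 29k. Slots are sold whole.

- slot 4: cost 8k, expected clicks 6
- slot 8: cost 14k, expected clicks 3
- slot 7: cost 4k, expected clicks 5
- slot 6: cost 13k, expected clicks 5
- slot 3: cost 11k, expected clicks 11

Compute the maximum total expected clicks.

22

slot 8 + slot 7 + slot 3: cost 14 + 4 + 11 = 29 ≤ 29, expected clicks 3 + 5 + 11 = 19.
slot 7 + slot 6 + slot 3: cost 4 + 13 + 11 = 28 ≤ 29, expected clicks 5 + 5 + 11 = 21.
slot 4 + slot 7 + slot 3: cost 8 + 4 + 11 = 23 ≤ 29, expected clicks 6 + 5 + 11 = 22.
Best is slot 4, slot 7, and slot 3 with total expected clicks 22.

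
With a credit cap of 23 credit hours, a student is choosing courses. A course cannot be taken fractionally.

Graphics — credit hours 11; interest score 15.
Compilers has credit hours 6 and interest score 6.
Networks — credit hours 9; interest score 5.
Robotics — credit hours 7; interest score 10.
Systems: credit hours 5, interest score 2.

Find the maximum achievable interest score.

27

Allowing fractional choices, the relaxed optimum would be about 30.0, but courses are indivisible.
Graphics + Robotics + Systems: credit hours 11 + 7 + 5 = 23 ≤ 23, interest score 15 + 10 + 2 = 27.
Graphics + Robotics: credit hours 11 + 7 = 18 ≤ 23, interest score 15 + 10 = 25.
Best is Graphics, Robotics, and Systems with total interest score 27.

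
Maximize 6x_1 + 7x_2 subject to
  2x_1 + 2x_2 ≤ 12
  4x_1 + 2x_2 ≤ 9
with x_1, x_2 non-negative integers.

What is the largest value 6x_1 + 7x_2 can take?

28

Relaxing integrality, the LP optimum is 31.50 at (x_1,x_2) = (0, 4.5), which is not an integer point.
(x_1,x_2)=(0,4) is feasible, giving 28.
(x_1,x_2)=(0,3) is feasible, giving 21.
Maximum is 28 at (x_1,x_2)=(0,4).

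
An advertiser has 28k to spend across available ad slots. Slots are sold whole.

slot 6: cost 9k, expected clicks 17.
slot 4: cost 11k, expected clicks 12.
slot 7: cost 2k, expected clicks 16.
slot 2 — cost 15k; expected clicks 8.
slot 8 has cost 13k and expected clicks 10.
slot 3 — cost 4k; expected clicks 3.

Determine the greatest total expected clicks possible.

Allowing fractional choices, the relaxed optimum would be about 49.6, but ad slots are indivisible.
slot 6 + slot 4 + slot 7: cost 9 + 11 + 2 = 22 ≤ 28, expected clicks 17 + 12 + 16 = 45.
slot 6 + slot 7 + slot 8 + slot 3: cost 9 + 2 + 13 + 4 = 28 ≤ 28, expected clicks 17 + 16 + 10 + 3 = 46.
slot 6 + slot 4 + slot 7 + slot 3: cost 9 + 11 + 2 + 4 = 26 ≤ 28, expected clicks 17 + 12 + 16 + 3 = 48.
Best is slot 6, slot 4, slot 7, and slot 3 with total expected clicks 48.

48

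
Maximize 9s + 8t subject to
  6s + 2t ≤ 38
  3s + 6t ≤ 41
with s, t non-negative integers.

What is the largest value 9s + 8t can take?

(s,t)=(5,4): 6·5+2·4=38≤38, 3·5+6·4=39≤41, objective 77.
(s,t)=(5,3): 6·5+2·3=36≤38, 3·5+6·3=33≤41, objective 69.
No feasible integer point exceeds 77.

77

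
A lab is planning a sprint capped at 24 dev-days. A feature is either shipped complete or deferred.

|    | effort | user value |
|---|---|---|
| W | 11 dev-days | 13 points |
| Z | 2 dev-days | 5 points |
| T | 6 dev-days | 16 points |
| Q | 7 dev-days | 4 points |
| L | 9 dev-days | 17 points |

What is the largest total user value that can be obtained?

42

Take Z, T, Q, and L: effort 2 + 6 + 7 + 9 = 24 ≤ 24, user value 5 + 16 + 4 + 17 = 42.
No other feasible combination does better.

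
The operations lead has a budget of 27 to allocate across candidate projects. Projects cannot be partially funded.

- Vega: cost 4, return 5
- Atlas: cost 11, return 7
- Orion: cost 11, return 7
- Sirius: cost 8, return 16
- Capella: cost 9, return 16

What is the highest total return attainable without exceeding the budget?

Treat it as a binary knapsack problem.
Allowing fractional choices, the relaxed optimum would be about 40.8, but projects are indivisible.
Vega + Atlas + Sirius: cost 4 + 11 + 8 = 23 ≤ 27, return 5 + 7 + 16 = 28.
Sirius + Capella: cost 8 + 9 = 17 ≤ 27, return 16 + 16 = 32.
Vega + Sirius + Capella: cost 4 + 8 + 9 = 21 ≤ 27, return 5 + 16 + 16 = 37.
Best is Vega, Sirius, and Capella with total return 37.

37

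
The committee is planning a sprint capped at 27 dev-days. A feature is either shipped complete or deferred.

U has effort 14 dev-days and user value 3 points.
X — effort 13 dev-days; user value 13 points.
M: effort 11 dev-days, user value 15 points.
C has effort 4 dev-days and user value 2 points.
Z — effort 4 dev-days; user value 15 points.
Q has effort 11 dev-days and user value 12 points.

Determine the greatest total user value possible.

Allowing fractional choices, the relaxed optimum would be about 43.0, but features are indivisible.
M + Z + Q: effort 11 + 4 + 11 = 26 ≤ 27, user value 15 + 15 + 12 = 42.
M + C + Z: effort 11 + 4 + 4 = 19 ≤ 27, user value 15 + 2 + 15 = 32.
M + Z: effort 11 + 4 = 15 ≤ 27, user value 15 + 15 = 30.
Best is M, Z, and Q with total user value 42.

42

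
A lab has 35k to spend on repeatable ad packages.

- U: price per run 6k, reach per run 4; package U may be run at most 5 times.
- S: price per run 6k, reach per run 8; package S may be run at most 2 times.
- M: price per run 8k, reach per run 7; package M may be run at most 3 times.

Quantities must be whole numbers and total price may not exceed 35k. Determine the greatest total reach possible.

2×U, 2×S, and 1×M: price 32 ≤ 35, reach 2·4 + 2·8 + 1·7 = 31.
1×U, 2×S, and 2×M: price 34 ≤ 35, reach 1·4 + 2·8 + 2·7 = 34.
Best is 34.

34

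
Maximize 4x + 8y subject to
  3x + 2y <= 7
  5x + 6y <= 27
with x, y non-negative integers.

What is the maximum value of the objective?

The continuous relaxation peaks at (0, 3.5) with value 28.00; rounding to a feasible lattice point costs some objective.
(x,y)=(0,3) is feasible, giving 24.
(x,y)=(1,2) is feasible, giving 20.
Maximum is 24 at (x,y)=(0,3).

24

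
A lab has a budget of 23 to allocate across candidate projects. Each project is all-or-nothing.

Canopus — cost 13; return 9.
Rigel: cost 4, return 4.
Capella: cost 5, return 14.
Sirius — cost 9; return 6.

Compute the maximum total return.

27

This is a 0-1 knapsack instance.
Take Canopus, Rigel, and Capella: cost 13 + 4 + 5 = 22 ≤ 23, return 9 + 4 + 14 = 27.
No other feasible combination does better.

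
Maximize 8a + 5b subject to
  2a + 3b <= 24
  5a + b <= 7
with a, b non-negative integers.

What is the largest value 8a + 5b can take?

35

(a,b)=(0,7): 2·0+3·7=21≤24, 5·0+1·7=7≤7, objective 35.
(a,b)=(0,6): 2·0+3·6=18≤24, 5·0+1·6=6≤7, objective 30.
The best lattice point is (0,7), giving 35.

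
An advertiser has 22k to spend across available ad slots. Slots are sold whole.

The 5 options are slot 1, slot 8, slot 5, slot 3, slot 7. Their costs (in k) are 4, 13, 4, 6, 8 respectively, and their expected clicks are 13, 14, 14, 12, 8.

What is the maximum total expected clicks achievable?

slot 1 + slot 5 + slot 3 + slot 7: cost 4 + 4 + 6 + 8 = 22 ≤ 22, expected clicks 13 + 14 + 12 + 8 = 47.
slot 1 + slot 8 + slot 5: cost 4 + 13 + 4 = 21 ≤ 22, expected clicks 13 + 14 + 14 = 41.
slot 1 + slot 5 + slot 3: cost 4 + 4 + 6 = 14 ≤ 22, expected clicks 13 + 14 + 12 = 39.
Best is slot 1, slot 5, slot 3, and slot 7 with total expected clicks 47.

47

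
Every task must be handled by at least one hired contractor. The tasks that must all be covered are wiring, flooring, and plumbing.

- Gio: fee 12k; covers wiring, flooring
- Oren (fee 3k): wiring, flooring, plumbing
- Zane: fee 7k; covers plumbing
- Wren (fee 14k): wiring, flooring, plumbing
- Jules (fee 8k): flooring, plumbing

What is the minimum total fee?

Oren alone covers wiring, flooring, plumbing — every task.
Total fee: 3.
No cover costs less than 3.

3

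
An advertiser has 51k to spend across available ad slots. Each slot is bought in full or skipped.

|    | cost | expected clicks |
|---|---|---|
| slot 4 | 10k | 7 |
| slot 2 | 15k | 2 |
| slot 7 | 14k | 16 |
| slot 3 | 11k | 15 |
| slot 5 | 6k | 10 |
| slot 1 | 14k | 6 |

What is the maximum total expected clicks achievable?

48

This is an integer program with binary decision variables.
Take slot 4, slot 7, slot 3, and slot 5: cost 10 + 14 + 11 + 6 = 41 ≤ 51, expected clicks 7 + 16 + 15 + 10 = 48.
No other feasible combination does better.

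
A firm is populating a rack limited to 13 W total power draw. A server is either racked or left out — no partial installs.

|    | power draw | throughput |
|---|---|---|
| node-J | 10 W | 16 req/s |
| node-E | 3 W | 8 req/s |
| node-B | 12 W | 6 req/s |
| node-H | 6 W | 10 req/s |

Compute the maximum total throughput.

This is a 0-1 knapsack instance.
Allowing fractional choices, the relaxed optimum would be about 24.4, but servers are indivisible.
node-E + node-H: power draw 3 + 6 = 9 ≤ 13, throughput 8 + 10 = 18.
node-J + node-E: power draw 10 + 3 = 13 ≤ 13, throughput 16 + 8 = 24.
node-J: power draw 10 ≤ 13, throughput 16.
Best is node-J and node-E with total throughput 24.

24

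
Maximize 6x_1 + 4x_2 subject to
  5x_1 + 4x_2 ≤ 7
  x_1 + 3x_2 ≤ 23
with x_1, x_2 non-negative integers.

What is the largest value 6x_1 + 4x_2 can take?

The continuous relaxation peaks at (1.4, 0) with value 8.40; rounding to a feasible lattice point costs some objective.
(x_1,x_2)=(1,0): 5·1+4·0=5≤7, 1·1+3·0=1≤23, objective 6.
(x_1,x_2)=(0,1): 5·0+4·1=4≤7, 1·0+3·1=3≤23, objective 4.
(x_1,x_2)=(0,0): 5·0+4·0=0≤7, 1·0+3·0=0≤23, objective 0.
No feasible integer point exceeds 6.

6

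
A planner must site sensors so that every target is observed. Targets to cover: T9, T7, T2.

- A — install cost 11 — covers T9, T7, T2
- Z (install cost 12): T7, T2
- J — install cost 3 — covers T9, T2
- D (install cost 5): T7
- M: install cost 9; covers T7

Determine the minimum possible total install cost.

8

Choose J and D: together they cover T9, T7, T2 — every target.
Total install cost: 3 + 5 = 8.
No cover costs less than 8.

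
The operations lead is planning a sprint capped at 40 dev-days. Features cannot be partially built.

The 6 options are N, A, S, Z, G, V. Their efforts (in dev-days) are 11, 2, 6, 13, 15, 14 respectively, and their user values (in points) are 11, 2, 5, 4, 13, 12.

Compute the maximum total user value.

36

Take N, G, and V: effort 11 + 15 + 14 = 40 ≤ 40, user value 11 + 13 + 12 = 36.
No other feasible combination does better.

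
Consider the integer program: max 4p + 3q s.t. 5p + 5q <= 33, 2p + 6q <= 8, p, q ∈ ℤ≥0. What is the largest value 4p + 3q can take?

16

(p,q)=(4,0): 5·4+5·0=20≤33, 2·4+6·0=8≤8, objective 16.
(p,q)=(3,0): 5·3+5·0=15≤33, 2·3+6·0=6≤8, objective 12.
No feasible integer point exceeds 16.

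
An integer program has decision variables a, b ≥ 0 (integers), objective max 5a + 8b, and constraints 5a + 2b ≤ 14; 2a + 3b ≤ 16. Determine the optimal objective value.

40

Relaxing integrality, the LP optimum is 42.67 at (a,b) = (0, 5.33), which is not an integer point.
(a,b)=(0,5): 5·0+2·5=10≤14, 2·0+3·5=15≤16, objective 40.
(a,b)=(1,4): 5·1+2·4=13≤14, 2·1+3·4=14≤16, objective 37.
No feasible integer point exceeds 40.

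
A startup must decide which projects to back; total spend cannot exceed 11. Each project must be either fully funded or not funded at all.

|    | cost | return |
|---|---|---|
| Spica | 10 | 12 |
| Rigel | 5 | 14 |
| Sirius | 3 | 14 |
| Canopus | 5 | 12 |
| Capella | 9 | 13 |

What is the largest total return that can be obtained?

28

Treat it as a binary knapsack problem.
Allowing fractional choices, the relaxed optimum would be about 35.2, but projects are indivisible.
Sirius + Canopus: cost 3 + 5 = 8 ≤ 11, return 14 + 12 = 26.
Rigel + Canopus: cost 5 + 5 = 10 ≤ 11, return 14 + 12 = 26.
Rigel + Sirius: cost 5 + 3 = 8 ≤ 11, return 14 + 14 = 28.
Best is Rigel and Sirius with total return 28.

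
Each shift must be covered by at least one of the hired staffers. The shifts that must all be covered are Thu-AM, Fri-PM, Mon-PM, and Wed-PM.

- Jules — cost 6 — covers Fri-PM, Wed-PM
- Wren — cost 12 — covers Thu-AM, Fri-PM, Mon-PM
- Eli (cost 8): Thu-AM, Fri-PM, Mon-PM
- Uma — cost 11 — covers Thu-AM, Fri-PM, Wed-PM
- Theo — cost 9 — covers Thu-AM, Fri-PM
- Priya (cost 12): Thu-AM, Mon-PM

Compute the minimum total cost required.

14

Choose Jules and Eli: together they cover Thu-AM, Fri-PM, Mon-PM, Wed-PM — every shift.
Total cost: 6 + 8 = 14.
No cover costs less than 14.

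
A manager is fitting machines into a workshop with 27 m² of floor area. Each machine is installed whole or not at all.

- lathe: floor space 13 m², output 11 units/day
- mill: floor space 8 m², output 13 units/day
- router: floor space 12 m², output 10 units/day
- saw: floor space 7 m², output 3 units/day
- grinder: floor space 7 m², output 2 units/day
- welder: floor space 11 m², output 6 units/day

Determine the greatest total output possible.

26

Allowing fractional choices, the relaxed optimum would be about 29.0, but machines are indivisible.
mill + router + grinder: floor space 8 + 12 + 7 = 27 ≤ 27, output 13 + 10 + 2 = 25.
mill + router + saw: floor space 8 + 12 + 7 = 27 ≤ 27, output 13 + 10 + 3 = 26.
lathe + mill: floor space 13 + 8 = 21 ≤ 27, output 11 + 13 = 24.
Best is mill, router, and saw with total output 26.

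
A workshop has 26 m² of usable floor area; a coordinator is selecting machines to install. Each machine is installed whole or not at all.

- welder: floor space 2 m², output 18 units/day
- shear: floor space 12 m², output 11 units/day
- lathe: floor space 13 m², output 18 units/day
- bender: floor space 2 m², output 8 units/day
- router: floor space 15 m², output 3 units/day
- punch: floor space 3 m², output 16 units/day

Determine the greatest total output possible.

60

Treat it as a binary knapsack problem.
Allowing fractional choices, the relaxed optimum would be about 65.5, but machines are indivisible.
welder + lathe + punch: floor space 2 + 13 + 3 = 18 ≤ 26, output 18 + 18 + 16 = 52.
welder + lathe + bender + punch: floor space 2 + 13 + 2 + 3 = 20 ≤ 26, output 18 + 18 + 8 + 16 = 60.
welder + shear + bender + punch: floor space 2 + 12 + 2 + 3 = 19 ≤ 26, output 18 + 11 + 8 + 16 = 53.
Best is welder, lathe, bender, and punch with total output 60.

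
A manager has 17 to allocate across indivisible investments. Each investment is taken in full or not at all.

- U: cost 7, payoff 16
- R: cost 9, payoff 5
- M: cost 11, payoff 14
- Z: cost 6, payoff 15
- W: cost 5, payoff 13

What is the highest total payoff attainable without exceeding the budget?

M + Z: cost 11 + 6 = 17 ≤ 17, payoff 14 + 15 = 29.
U + Z: cost 7 + 6 = 13 ≤ 17, payoff 16 + 15 = 31.
U + W: cost 7 + 5 = 12 ≤ 17, payoff 16 + 13 = 29.
Best is U and Z with total payoff 31.

31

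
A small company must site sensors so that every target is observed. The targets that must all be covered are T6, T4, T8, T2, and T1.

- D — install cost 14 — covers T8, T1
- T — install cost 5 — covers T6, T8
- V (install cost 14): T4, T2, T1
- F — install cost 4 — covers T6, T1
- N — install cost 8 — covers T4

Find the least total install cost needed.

This is a weighted set-cover instance.
Choose T and V: together they cover T6, T4, T8, T2, T1 — every target.
Total install cost: 5 + 14 = 19.

19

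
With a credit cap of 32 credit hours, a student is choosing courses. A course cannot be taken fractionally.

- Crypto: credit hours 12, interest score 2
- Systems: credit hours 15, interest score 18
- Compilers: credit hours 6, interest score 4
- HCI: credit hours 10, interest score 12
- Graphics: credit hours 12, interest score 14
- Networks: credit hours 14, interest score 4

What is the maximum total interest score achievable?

This is a 0-1 knapsack instance.
Allowing fractional choices, the relaxed optimum would be about 38.2, but courses are indivisible.
Systems + Compilers + HCI: credit hours 15 + 6 + 10 = 31 ≤ 32, interest score 18 + 4 + 12 = 34.
Systems + Graphics: credit hours 15 + 12 = 27 ≤ 32, interest score 18 + 14 = 32.
Best is Systems, Compilers, and HCI with total interest score 34.

34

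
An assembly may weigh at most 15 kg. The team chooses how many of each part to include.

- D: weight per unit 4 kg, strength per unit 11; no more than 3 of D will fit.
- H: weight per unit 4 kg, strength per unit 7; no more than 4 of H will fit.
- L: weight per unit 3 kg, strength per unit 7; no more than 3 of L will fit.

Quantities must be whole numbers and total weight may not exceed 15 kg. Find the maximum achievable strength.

40

Take 3×D and 1×L: weight 15 ≤ 15, strength 3·11 + 1·7 = 40.
D has the best ratio (11/4) and is taken to its limit of 3; remaining capacity is filled optimally with the others.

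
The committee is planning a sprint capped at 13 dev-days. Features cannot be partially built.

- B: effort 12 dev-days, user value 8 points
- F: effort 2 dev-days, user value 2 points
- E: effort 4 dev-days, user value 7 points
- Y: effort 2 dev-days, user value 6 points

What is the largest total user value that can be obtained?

15

Take F, E, and Y: effort 2 + 4 + 2 = 8 ≤ 13, user value 2 + 7 + 6 = 15.
No other feasible combination does better.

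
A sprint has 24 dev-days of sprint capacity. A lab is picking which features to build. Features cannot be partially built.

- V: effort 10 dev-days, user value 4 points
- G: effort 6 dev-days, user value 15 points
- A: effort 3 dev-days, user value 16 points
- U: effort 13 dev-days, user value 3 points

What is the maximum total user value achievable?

35

Allowing fractional choices, the relaxed optimum would be about 36.2, but features are indivisible.
V + G + A: effort 10 + 6 + 3 = 19 ≤ 24, user value 4 + 15 + 16 = 35.
G + A + U: effort 6 + 3 + 13 = 22 ≤ 24, user value 15 + 16 + 3 = 34.
Best is V, G, and A with total user value 35.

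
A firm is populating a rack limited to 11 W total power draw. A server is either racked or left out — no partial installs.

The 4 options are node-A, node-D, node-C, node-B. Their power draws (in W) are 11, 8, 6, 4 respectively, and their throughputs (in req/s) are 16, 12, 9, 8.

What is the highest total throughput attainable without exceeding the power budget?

node-C + node-B: power draw 6 + 4 = 10 ≤ 11, throughput 9 + 8 = 17.
node-A: power draw 11 ≤ 11, throughput 16.
node-D: power draw 8 ≤ 11, throughput 12.
Best is node-C and node-B with total throughput 17.

17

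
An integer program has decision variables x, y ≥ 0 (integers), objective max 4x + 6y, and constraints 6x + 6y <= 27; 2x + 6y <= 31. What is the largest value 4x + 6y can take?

24

(x,y)=(0,4) is feasible, giving 24.
(x,y)=(1,3) is feasible, giving 22.
No feasible integer point exceeds 24.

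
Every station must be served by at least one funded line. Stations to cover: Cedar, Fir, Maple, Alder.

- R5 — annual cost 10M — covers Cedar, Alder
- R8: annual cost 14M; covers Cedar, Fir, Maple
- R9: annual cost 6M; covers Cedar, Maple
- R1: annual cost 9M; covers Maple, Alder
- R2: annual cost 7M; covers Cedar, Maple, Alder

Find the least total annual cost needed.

Choose R8 and R2: together they cover Cedar, Fir, Maple, Alder — every station.
Total annual cost: 14 + 7 = 21.
No cover costs less than 21.

21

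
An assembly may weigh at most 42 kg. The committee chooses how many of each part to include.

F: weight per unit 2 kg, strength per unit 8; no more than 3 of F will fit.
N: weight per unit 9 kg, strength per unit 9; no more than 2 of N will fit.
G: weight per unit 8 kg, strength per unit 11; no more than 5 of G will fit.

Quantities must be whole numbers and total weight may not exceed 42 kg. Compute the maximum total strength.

This is a bounded integer knapsack.
F has the best ratio (8/2); taking only F gives at most 3×8 = 24 (stopped by the supply cap of 3).
Mixing does better — 3×F and 4×G: weight 38 ≤ 42, strength 3·8 + 4·11 = 68.

68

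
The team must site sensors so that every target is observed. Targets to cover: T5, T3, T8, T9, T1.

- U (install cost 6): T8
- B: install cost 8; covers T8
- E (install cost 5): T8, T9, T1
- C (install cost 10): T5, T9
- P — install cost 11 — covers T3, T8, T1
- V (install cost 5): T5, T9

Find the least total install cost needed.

16

The greedy cost-per-new-target heuristic would pick E, V, and P for 21, but a cheaper cover exists.
Choose P and V: together they cover T5, T3, T8, T9, T1 — every target.
Total install cost: 11 + 5 = 16.
No cover costs less than 16.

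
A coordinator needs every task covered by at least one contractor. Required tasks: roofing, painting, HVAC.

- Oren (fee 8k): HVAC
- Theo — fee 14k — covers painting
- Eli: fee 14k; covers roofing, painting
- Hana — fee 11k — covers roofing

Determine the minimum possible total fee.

Choose Oren and Eli: together they cover roofing, painting, HVAC — every task.
Total fee: 8 + 14 = 22.
No cover costs less than 22.

22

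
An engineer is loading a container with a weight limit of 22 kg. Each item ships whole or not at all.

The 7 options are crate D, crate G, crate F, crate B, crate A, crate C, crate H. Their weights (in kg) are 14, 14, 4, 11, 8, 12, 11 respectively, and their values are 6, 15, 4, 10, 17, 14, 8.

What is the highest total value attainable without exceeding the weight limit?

crate G + crate A: weight 14 + 8 = 22 ≤ 22, value 15 + 17 = 32.
crate A + crate C: weight 8 + 12 = 20 ≤ 22, value 17 + 14 = 31.
Best is crate G and crate A with total value 32.

32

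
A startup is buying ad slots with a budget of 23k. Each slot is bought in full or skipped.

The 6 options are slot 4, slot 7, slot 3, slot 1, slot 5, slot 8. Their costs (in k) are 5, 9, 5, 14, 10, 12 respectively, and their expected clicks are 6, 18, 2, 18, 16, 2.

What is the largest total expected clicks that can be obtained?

Allowing fractional choices, the relaxed optimum would be about 39.1, but ad slots are indivisible.
slot 7 + slot 1: cost 9 + 14 = 23 ≤ 23, expected clicks 18 + 18 = 36.
slot 7 + slot 5: cost 9 + 10 = 19 ≤ 23, expected clicks 18 + 16 = 34.
Best is slot 7 and slot 1 with total expected clicks 36.

36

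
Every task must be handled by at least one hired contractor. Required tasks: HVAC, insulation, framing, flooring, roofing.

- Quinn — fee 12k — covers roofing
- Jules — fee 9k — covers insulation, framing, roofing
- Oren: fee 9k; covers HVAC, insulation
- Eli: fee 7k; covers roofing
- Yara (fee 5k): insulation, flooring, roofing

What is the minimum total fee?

23

Choose Jules, Oren, and Yara: together they cover HVAC, insulation, framing, flooring, roofing — every task.
Total fee: 9 + 9 + 5 = 23.
No cover costs less than 23.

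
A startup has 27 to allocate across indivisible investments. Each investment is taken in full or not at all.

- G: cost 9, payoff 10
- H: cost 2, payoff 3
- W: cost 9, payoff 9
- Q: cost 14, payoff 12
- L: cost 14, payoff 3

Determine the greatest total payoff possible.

25

G + H + Q: cost 9 + 2 + 14 = 25 ≤ 27, payoff 10 + 3 + 12 = 25.
H + W + Q: cost 2 + 9 + 14 = 25 ≤ 27, payoff 3 + 9 + 12 = 24.
Best is G, H, and Q with total payoff 25.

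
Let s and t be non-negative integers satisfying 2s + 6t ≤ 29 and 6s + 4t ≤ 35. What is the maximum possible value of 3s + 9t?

42

(s,t)=(2,4): 2·2+6·4=28≤29, 6·2+4·4=28≤35, objective 42.
(s,t)=(1,4): 2·1+6·4=26≤29, 6·1+4·4=22≤35, objective 39.
(s,t)=(0,4): 2·0+6·4=24≤29, 6·0+4·4=16≤35, objective 36.
The best lattice point is (2,4), giving 42.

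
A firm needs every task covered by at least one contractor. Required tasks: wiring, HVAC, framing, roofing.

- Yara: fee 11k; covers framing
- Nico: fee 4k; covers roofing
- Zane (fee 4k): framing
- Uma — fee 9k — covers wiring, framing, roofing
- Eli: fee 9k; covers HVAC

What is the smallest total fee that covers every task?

18

This is an integer covering problem.
Choose Uma and Eli: together they cover wiring, HVAC, framing, roofing — every task.
Total fee: 9 + 9 = 18.
No cover costs less than 18.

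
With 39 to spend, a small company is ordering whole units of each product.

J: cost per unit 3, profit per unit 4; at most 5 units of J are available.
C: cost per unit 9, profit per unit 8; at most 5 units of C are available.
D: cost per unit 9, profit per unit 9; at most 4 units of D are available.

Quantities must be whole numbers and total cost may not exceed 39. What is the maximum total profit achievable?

43

4×J, 1×C, and 2×D: cost 39 ≤ 39, profit 4·4 + 1·8 + 2·9 = 42.
4×J and 3×D: cost 39 ≤ 39, profit 4·4 + 3·9 = 43.
Best is 43.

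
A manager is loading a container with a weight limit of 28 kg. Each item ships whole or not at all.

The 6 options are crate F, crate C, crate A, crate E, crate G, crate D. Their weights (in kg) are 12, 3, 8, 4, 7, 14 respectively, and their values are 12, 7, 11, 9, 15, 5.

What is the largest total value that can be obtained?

crate F + crate C + crate E + crate G: weight 12 + 3 + 4 + 7 = 26 ≤ 28, value 12 + 7 + 9 + 15 = 43.
crate C + crate A + crate E + crate G: weight 3 + 8 + 4 + 7 = 22 ≤ 28, value 7 + 11 + 9 + 15 = 42.
Best is crate F, crate C, crate E, and crate G with total value 43.

43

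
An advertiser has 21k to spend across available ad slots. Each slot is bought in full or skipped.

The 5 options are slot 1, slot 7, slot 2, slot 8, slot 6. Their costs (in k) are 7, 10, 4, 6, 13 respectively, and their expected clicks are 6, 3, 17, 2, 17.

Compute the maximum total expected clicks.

34

slot 2 + slot 6: cost 4 + 13 = 17 ≤ 21, expected clicks 17 + 17 = 34.
slot 1 + slot 2 + slot 8: cost 7 + 4 + 6 = 17 ≤ 21, expected clicks 6 + 17 + 2 = 25.
slot 1 + slot 7 + slot 2: cost 7 + 10 + 4 = 21 ≤ 21, expected clicks 6 + 3 + 17 = 26.
Best is slot 2 and slot 6 with total expected clicks 34.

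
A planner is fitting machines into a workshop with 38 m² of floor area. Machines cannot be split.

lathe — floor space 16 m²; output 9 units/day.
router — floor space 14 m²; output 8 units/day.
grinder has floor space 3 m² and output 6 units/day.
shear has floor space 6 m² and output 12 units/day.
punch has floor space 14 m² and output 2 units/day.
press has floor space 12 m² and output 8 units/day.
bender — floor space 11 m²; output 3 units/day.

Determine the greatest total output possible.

lathe + grinder + shear + bender: floor space 16 + 3 + 6 + 11 = 36 ≤ 38, output 9 + 6 + 12 + 3 = 30.
router + grinder + shear + press: floor space 14 + 3 + 6 + 12 = 35 ≤ 38, output 8 + 6 + 12 + 8 = 34.
lathe + grinder + shear + press: floor space 16 + 3 + 6 + 12 = 37 ≤ 38, output 9 + 6 + 12 + 8 = 35.
Best is lathe, grinder, shear, and press with total output 35.

35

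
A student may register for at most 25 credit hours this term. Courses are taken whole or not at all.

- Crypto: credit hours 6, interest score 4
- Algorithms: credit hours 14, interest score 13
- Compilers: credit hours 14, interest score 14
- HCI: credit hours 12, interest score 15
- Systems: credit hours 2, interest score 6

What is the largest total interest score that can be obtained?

25

Treat it as a binary knapsack problem.
Take Crypto, HCI, and Systems: credit hours 6 + 12 + 2 = 20 ≤ 25, interest score 4 + 15 + 6 = 25.
No other feasible combination does better.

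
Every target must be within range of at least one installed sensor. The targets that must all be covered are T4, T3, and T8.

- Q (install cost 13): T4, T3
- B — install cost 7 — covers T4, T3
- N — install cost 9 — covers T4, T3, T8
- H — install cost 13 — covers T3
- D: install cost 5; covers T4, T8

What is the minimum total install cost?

9

The greedy cost-per-new-target heuristic would pick D and B for 12, but a cheaper cover exists.
N alone covers T4, T3, T8 — every target.
Total install cost: 9.
No cover costs less than 9.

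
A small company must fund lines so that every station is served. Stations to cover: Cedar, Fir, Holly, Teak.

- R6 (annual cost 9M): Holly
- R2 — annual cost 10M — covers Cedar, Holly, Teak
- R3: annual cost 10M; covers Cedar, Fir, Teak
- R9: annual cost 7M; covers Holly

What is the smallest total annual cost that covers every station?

17

This is a weighted set-cover instance.
The greedy cost-per-new-station heuristic would pick R2 and R3 for 20, but a cheaper cover exists.
Choose R3 and R9: together they cover Cedar, Fir, Holly, Teak — every station.
Total annual cost: 10 + 7 = 17.
No cover costs less than 17.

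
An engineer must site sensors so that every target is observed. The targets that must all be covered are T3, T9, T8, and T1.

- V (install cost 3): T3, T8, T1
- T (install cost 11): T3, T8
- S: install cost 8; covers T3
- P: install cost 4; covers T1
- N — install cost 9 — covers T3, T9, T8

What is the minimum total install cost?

12

This is a weighted set-cover instance.
Choose V and N: together they cover T3, T9, T8, T1 — every target.
Total install cost: 3 + 9 = 12.
No cover costs less than 12.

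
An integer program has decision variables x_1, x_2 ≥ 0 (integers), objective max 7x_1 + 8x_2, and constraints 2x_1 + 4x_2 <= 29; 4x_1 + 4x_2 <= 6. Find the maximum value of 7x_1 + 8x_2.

8

(x_1,x_2)=(0,1): 2·0+4·1=4≤29, 4·0+4·1=4≤6, objective 8.
(x_1,x_2)=(1,0): 2·1+4·0=2≤29, 4·1+4·0=4≤6, objective 7.
(x_1,x_2)=(0,0): 2·0+4·0=0≤29, 4·0+4·0=0≤6, objective 0.
The best lattice point is (0,1), giving 8.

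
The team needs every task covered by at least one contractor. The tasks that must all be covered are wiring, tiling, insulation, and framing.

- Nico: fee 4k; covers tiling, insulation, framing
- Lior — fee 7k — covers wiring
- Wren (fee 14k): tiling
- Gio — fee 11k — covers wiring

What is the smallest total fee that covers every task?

11

Choose Nico and Lior: together they cover wiring, tiling, insulation, framing — every task.
Total fee: 4 + 7 = 11.
No cover costs less than 11.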